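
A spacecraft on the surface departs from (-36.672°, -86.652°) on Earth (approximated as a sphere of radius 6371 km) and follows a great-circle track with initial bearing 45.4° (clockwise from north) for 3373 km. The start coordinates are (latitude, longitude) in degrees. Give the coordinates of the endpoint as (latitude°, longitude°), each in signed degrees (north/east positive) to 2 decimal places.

-13.36°, -64.96°

Angular distance δ = d/R = 3373/6371 = 0.52943 rad; initial bearing θ = 0.7924 rad.
sin φ₂ = sin φ₁ cos δ + cos φ₁ sin δ cos θ = (-0.5972)(0.8631) + (0.8021)(0.5050)(0.7022) = -0.2310, so φ₂ = -13.36°.
Δλ = atan2(sin θ sin δ cos φ₁, cos δ − sin φ₁ sin φ₂) = atan2(0.2884, 0.7251) = 21.691°.
λ₂ = -86.652° + 21.691° = -64.96°.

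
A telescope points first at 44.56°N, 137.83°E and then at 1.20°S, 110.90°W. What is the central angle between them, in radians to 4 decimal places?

1.8474 rad

Let φ₁ = 0.7777 rad, φ₂ = -0.0209 rad, and Δλ = 1.9420 rad.
cos c = sin φ₁ sin φ₂ + cos φ₁ cos φ₂ cos Δλ = (0.7017)(-0.0209) + (0.7125)(0.9998)(-0.3628) = -0.27311,
so c = arccos(-0.27311) = 1.84742 rad.
So the angular separation is 1.8474 rad.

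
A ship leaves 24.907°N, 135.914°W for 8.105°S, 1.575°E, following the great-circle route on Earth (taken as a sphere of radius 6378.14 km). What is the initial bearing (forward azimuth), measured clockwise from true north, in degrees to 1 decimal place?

75.0°

With φ₁ = 0.4347, φ₂ = -0.1415, Δλ = 2.3996 rad, the forward-azimuth formula gives
θ = atan2( sin Δλ cos φ₂ , cos φ₁ sin φ₂ − sin φ₁ cos φ₂ cos Δλ ) = atan2(0.6690, 0.1795) = 74.98°.
So the initial bearing is 75.0°.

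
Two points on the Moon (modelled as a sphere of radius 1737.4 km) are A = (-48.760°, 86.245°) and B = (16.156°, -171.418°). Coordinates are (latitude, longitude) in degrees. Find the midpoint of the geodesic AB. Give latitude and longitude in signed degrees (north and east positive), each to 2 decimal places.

The central angle between A and B is δ = 1.9225 rad.
With f = 0.5, the slerp weights are sin((1−f)δ)/sin δ = 0.8734 and sin(fδ)/sin δ = 0.8734.
Weighted sum of the unit vectors: (0.8734)·(0.0432,0.6578,-0.7520) + (0.8734)·(-0.9498,-0.1433,0.2783) = (-0.7918, 0.4493, -0.4137).
Converting back: φ = atan2(z, √(x²+y²)) = -24.44°, λ = atan2(y, x) = 150.43°.

-24.44°, 150.43°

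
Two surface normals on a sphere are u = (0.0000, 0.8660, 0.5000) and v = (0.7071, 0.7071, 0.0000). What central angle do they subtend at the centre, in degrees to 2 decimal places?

52.24°

u·v = 0.6123; |u| = 1.0000, |v| = 1.0000.
cos θ = (u·v)/(|u||v|) = 0.6124, so θ = 52.24°.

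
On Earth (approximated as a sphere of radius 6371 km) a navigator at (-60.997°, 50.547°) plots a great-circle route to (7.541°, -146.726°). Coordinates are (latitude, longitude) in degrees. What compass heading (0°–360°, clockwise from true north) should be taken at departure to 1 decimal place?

158.9°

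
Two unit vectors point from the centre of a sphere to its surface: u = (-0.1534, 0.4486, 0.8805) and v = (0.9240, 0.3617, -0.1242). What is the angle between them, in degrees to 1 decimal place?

u·v = -0.0888; |u| = 1.0000, |v| = 1.0000.
cos θ = (u·v)/(|u||v|) = -0.0888, so θ = 95.1°.

95.1°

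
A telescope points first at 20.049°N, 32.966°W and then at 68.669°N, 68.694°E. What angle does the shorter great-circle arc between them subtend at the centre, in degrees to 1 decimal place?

Let φ₁ = 0.3499 rad, φ₂ = 1.1985 rad, and Δλ = 1.7743 rad.
Haversine: a = sin²(Δφ/2) + cos φ₁ cos φ₂ sin²(Δλ/2) = 0.1695 + (0.9394)(0.3638)(0.6011) = 0.37486.
Central angle c = 2·arcsin(√a) = 1.31783 rad.
So the angular separation is 75.5°.

75.5°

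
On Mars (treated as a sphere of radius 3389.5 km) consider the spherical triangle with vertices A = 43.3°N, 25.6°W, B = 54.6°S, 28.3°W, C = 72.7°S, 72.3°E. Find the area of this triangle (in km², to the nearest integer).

7432934 km²

Side lengths (central angles): a = 0.7279, b = 2.3248, c = 1.7091 rad; semiperimeter s = 2.3809.
By l'Huilier's theorem, tan(E/4) = √[tan(s/2) tan((s−a)/2) tan((s−b)/2) tan((s−c)/2)], giving spherical excess E = 0.6470 rad.
Area = E·R² = 0.6470 × (3389.5)² ≈ 7432934 km².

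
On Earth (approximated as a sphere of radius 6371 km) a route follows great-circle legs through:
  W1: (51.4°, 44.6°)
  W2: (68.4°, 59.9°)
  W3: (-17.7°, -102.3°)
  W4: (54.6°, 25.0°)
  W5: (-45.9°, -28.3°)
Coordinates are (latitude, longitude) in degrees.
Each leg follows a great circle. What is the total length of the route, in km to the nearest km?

Leg W1→W2: central angle 0.3234 rad, distance 2060.3 km.
Leg W2→W3: central angle 2.2352 rad, distance 14240.5 km.
Leg W3→W4: central angle 2.1923 rad, distance 13967.0 km.
Leg W4→W5: central angle 1.9224 rad, distance 12247.9 km.
Total: 2060.3 + 14240.5 + 13967.0 + 12247.9 ≈ 42516 km.

42516 km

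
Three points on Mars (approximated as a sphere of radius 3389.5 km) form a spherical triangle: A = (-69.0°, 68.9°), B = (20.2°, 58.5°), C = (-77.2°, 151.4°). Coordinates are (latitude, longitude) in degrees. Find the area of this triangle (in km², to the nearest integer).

2342534 km²

Side lengths (central angles): a = 1.9254, b = 0.4008, c = 1.5624 rad; semiperimeter s = 1.9443.
By l'Huilier's theorem, tan(E/4) = √[tan(s/2) tan((s−a)/2) tan((s−b)/2) tan((s−c)/2)], giving spherical excess E = 0.2039 rad.
Area = E·R² = 0.2039 × (3389.5)² ≈ 2342534 km².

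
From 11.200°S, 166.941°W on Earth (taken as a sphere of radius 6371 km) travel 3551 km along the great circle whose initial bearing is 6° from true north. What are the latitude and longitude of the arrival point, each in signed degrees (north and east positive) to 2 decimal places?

20.56°, -163.56°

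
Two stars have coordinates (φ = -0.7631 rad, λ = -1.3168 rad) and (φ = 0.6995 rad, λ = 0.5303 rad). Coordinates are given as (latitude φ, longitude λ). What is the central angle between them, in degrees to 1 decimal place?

126.6°

In radians: φ₁ = -0.7631, φ₂ = 0.6995, Δλ = 105.831° = 1.8471 rad.
cos c = sin φ₁ sin φ₂ + cos φ₁ cos φ₂ cos Δλ = (-0.6912)(0.6438) + (0.7227)(0.7652)(-0.2728) = -0.59585,
so c = arccos(-0.59585) = 2.20912 rad.
So the angular separation is 126.6°.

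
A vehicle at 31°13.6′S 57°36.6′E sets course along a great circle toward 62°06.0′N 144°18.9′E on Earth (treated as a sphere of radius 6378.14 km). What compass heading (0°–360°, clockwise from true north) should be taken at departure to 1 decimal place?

31.3°

With φ₁ = -0.5450, φ₂ = 1.0838, Δλ = 1.5133 rad, the forward-azimuth formula gives
θ = atan2( sin Δλ cos φ₂ , cos φ₁ sin φ₂ − sin φ₁ cos φ₂ cos Δλ ) = atan2(0.4672, 0.7697) = 31.26°.
So the initial bearing is 31.3°.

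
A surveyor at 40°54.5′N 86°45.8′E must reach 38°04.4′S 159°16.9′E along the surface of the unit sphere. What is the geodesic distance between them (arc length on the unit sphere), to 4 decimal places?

1.7978

In radians: φ₁ = 0.7140, φ₂ = -0.6645, Δλ = 72.518° = 1.2657 rad.
Haversine: a = sin²(Δφ/2) + cos φ₁ cos φ₂ sin²(Δλ/2) = 0.4044 + (0.7558)(0.7872)(0.3498) = 0.61255.
Central angle c = 2·arcsin(√a) = 1.79785 rad.
On the unit sphere the arc length equals the central angle: 1.7978.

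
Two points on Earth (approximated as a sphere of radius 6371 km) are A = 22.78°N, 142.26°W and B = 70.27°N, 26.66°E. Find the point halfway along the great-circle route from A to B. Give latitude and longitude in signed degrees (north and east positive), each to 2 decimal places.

The central angle between A and B is δ = 1.5118 rad.
With f = 0.5, the slerp weights are sin((1−f)δ)/sin δ = 0.6871 and sin(fδ)/sin δ = 0.6871.
Weighted sum of the unit vectors: (0.6871)·(-0.7291,-0.5643,0.3872) + (0.6871)·(0.3017,0.1515,0.9413) = (-0.2937, -0.2837, 0.9128).
Converting back: φ = atan2(z, √(x²+y²)) = 65.90°, λ = atan2(y, x) = -135.99°.

65.90°, -135.99°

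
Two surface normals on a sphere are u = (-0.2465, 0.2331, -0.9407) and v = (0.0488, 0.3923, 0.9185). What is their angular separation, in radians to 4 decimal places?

u·v = -0.7846; |u| = 1.0000, |v| = 1.0000.
cos θ = (u·v)/(|u||v|) = -0.7846, so θ = 2.4729 rad.

2.4729 rad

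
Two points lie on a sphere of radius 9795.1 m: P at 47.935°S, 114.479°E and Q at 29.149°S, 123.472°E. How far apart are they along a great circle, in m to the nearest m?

3424 m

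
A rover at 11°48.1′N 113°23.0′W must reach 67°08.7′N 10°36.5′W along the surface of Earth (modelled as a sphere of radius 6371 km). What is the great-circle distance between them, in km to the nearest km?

With latitudes φ₁ = 11.802°, φ₂ = 67.145° and longitude difference Δλ = 102.775°:
cos c = sin φ₁ sin φ₂ + cos φ₁ cos φ₂ cos Δλ = (0.2045)(0.9215) + (0.9789)(0.3884)(-0.2211) = 0.10440,
so c = arccos(0.10440) = 1.46621 rad.
Distance = R·c = 6371 × 1.4662 ≈ 9341 km.

9341 km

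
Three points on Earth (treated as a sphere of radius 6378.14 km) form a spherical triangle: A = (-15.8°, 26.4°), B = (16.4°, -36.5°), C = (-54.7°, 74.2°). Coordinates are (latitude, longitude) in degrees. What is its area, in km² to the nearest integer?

21688966 km²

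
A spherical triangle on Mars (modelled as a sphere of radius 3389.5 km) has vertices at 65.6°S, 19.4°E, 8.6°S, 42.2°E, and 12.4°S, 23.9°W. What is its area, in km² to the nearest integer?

Side lengths (central angles): a = 1.1337, b = 1.0596, c = 1.0324 rad; semiperimeter s = 1.6129.
By l'Huilier's theorem, tan(E/4) = √[tan(s/2) tan((s−a)/2) tan((s−b)/2) tan((s−c)/2)], giving spherical excess E = 0.5837 rad.
Area = E·R² = 0.5837 × (3389.5)² ≈ 6706353 km².

6706353 km²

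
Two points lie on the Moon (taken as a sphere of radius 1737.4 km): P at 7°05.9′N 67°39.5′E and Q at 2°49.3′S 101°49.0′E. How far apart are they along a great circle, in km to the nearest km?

With latitudes φ₁ = 7.098°, φ₂ = -2.822° and longitude difference Δλ = 34.158°:
Haversine: a = sin²(Δφ/2) + cos φ₁ cos φ₂ sin²(Δλ/2) = 0.0075 + (0.9923)(0.9988)(0.0863) = 0.09297.
Central angle c = 2·arcsin(√a) = 0.61967 rad.
Distance = R·c = 1737.4 × 0.6197 ≈ 1077 km.

1077 km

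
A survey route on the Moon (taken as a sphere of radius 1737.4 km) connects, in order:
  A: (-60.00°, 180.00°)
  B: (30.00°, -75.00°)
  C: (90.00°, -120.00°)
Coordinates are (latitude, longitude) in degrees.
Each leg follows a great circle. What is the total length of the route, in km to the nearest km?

Leg A→B: central angle 2.1473 rad, distance 3730.7 km.
Leg B→C: central angle 1.0472 rad, distance 1819.4 km.
Total: 3730.7 + 1819.4 ≈ 5550 km.

5550 km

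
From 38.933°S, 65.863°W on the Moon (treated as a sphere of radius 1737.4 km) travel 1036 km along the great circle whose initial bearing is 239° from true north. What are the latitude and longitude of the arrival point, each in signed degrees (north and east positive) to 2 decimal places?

-48.15°, -112.05°

Angular distance δ = d/R = 1036/1737.4 = 0.59629 rad; initial bearing θ = 4.1713 rad.
sin φ₂ = sin φ₁ cos δ + cos φ₁ sin δ cos θ = (-0.6284)(0.8274) + (0.7779)(0.5616)(-0.5150) = -0.7450, so φ₂ = -48.15°.
Δλ = atan2(sin θ sin δ cos φ₁, cos δ − sin φ₁ sin φ₂) = atan2(-0.3744, 0.3593) = -46.184°.
λ₂ = -65.863° − 46.184° = -112.05°.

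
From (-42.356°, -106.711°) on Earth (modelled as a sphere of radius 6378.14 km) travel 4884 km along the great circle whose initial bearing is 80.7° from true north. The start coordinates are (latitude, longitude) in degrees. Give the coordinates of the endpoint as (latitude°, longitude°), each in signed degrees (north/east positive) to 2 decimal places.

-23.76°, -58.35°

Angular distance δ = d/R = 4884/6378.14 = 0.76574 rad; initial bearing θ = 1.4085 rad.
sin φ₂ = sin φ₁ cos δ + cos φ₁ sin δ cos θ = (-0.6737)(0.7209) + (0.7390)(0.6931)(0.1616) = -0.4029, so φ₂ = -23.76°.
Δλ = atan2(sin θ sin δ cos φ₁, cos δ − sin φ₁ sin φ₂) = atan2(0.5054, 0.4494) = 48.357°.
λ₂ = -106.711° + 48.357° = -58.35°.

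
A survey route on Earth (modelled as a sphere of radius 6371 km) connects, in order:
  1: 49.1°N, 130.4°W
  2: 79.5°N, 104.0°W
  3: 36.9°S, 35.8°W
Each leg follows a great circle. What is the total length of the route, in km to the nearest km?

17147 km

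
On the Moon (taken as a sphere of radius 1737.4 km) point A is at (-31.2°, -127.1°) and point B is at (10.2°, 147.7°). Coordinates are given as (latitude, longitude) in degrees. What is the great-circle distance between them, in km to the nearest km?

2766 km

In radians: φ₁ = -0.5445, φ₂ = 0.1780, Δλ = -85.200° = -1.4870 rad.
cos c = sin φ₁ sin φ₂ + cos φ₁ cos φ₂ cos Δλ = (-0.5180)(0.1771) + (0.8554)(0.9842)(0.0837) = -0.02129,
so c = arccos(-0.02129) = 1.59209 rad.
Distance = R·c = 1737.4 × 1.5921 ≈ 2766 km.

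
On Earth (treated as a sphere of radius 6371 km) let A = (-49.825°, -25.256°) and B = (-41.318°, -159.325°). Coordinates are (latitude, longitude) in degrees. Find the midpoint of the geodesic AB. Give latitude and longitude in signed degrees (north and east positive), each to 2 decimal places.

-68.77°, -102.44°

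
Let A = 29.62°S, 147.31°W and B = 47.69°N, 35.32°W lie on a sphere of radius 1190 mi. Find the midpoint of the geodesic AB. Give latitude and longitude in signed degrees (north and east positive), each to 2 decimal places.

Central angle δ = 2.1952 rad. Interpolating on the sphere with fraction f = 0.5:
P = [sin((1−f)δ)·A + sin(fδ)·B] / sin δ = 1.0971·A + 1.0971·B in Cartesian coordinates,
giving P = (-0.2001, -0.9421, 0.2691), i.e. latitude 15.61°, longitude -101.99°.

15.61°, -101.99°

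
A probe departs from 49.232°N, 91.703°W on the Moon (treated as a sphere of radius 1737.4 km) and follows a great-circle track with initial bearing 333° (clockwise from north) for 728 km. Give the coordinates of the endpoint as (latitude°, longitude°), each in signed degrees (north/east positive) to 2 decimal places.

68.21°, -121.55°

Angular distance δ = d/R = 728/1737.4 = 0.41902 rad; initial bearing θ = 5.8119 rad.
sin φ₂ = sin φ₁ cos δ + cos φ₁ sin δ cos θ = (0.7574)(0.9135) + (0.6530)(0.4069)(0.8910) = 0.9286, so φ₂ = 68.21°.
Δλ = atan2(sin θ sin δ cos φ₁, cos δ − sin φ₁ sin φ₂) = atan2(-0.1206, 0.2102) = -29.844°.
λ₂ = -91.703° − 29.844° = -121.55°.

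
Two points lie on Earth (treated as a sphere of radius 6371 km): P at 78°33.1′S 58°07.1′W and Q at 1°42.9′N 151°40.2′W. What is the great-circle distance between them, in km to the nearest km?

10273 km

With latitudes φ₁ = -78.552°, φ₂ = 1.715° and longitude difference Δλ = -93.552°:
cos c = sin φ₁ sin φ₂ + cos φ₁ cos φ₂ cos Δλ = (-0.9801)(0.0299) + (0.1985)(0.9996)(-0.0619) = -0.04162,
so c = arccos(-0.04162) = 1.61243 rad.
Distance = R·c = 6371 × 1.6124 ≈ 10273 km.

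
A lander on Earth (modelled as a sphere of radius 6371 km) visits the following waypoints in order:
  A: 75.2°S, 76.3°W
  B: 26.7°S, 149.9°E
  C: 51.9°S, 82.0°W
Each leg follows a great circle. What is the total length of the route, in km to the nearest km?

Leg A→B: central angle 1.2907 rad, distance 8223.0 km.
Leg B→C: central angle 1.5573 rad, distance 9921.9 km.
Total: 8223.0 + 9921.9 ≈ 18145 km.

18145 km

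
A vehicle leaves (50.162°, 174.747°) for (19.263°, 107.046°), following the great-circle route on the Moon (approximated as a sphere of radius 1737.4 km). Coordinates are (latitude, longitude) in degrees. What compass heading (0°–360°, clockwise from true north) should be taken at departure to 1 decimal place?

With φ₁ = 0.8755, φ₂ = 0.3362, Δλ = -1.1816 rad, the forward-azimuth formula gives
θ = atan2( sin Δλ cos φ₂ , cos φ₁ sin φ₂ − sin φ₁ cos φ₂ cos Δλ ) = atan2(-0.8734, -0.0637) = -94.17°.
Adding 360° brings this into [0°, 360°): 265.8°.

265.8°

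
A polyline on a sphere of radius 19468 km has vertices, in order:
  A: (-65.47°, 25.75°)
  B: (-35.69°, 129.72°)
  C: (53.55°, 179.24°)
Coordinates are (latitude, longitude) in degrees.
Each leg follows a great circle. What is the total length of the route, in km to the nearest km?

Leg A→B: central angle 1.1048 rad, distance 21507.6 km.
Leg B→C: central angle 1.7275 rad, distance 33630.1 km.
Total: 21507.6 + 33630.1 ≈ 55138 km.

55138 km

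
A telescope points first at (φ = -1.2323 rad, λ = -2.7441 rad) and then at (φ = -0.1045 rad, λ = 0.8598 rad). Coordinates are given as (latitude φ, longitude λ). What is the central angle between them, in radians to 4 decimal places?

Let φ₁ = -1.2323 rad, φ₂ = -0.1045 rad, and Δλ = -2.6793 rad.
cos c = sin φ₁ sin φ₂ + cos φ₁ cos φ₂ cos Δλ = (-0.9433)(-0.1043) + (0.3321)(0.9945)(-0.8950) = -0.19720,
so c = arccos(-0.19720) = 1.76930 rad.
So the angular separation is 1.7693 rad.

1.7693 rad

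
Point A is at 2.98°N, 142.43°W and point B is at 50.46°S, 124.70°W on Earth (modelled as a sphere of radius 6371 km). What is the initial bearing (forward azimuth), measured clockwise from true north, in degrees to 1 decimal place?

Δλ = 17.730° = 0.3094 rad.
y = sin Δλ · cos φ₂ = (0.3045)(0.6366) = 0.1939
x = cos φ₁ sin φ₂ − sin φ₁ cos φ₂ cos Δλ = (0.9986)(-0.7712) − (0.0520)(0.6366)(0.9525) = -0.8017
θ = atan2(y, x) = 166.40°, so the bearing is 166.4°.

166.4°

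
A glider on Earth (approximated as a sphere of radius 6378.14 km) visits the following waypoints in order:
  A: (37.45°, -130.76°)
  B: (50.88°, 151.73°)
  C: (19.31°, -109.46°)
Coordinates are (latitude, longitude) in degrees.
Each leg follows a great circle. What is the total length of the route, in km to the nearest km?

Leg A→B: central angle 0.9520 rad, distance 6071.8 km.
Leg B→C: central angle 1.4047 rad, distance 8959.3 km.
Total: 6071.8 + 8959.3 ≈ 15031 km.

15031 km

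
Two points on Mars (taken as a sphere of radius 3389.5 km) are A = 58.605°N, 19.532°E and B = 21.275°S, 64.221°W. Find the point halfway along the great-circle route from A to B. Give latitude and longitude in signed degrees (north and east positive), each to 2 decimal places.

Central angle δ = 1.8306 rad. Interpolating on the sphere with fraction f = 0.5:
P = [sin((1−f)δ)·A + sin(fδ)·B] / sin δ = 0.8203·A + 0.8203·B in Cartesian coordinates,
giving P = (0.7352, -0.5454, 0.4026), i.e. latitude 23.74°, longitude -36.57°.

23.74°, -36.57°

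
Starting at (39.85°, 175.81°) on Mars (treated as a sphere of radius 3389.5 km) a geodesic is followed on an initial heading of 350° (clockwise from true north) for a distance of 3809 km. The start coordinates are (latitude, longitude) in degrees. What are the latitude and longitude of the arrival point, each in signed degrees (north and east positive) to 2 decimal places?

Angular distance δ = d/R = 3809/3389.5 = 1.12376 rad; initial bearing θ = 6.1087 rad.
sin φ₂ = sin φ₁ cos δ + cos φ₁ sin δ cos θ = (0.6408)(0.4323) + (0.7677)(0.9017)(0.9848) = 0.9588, so φ₂ = 73.49°.
Δλ = atan2(sin θ sin δ cos φ₁, cos δ − sin φ₁ sin φ₂) = atan2(-0.1202, -0.1821) = -146.565°.
λ₂ = 175.810° − 146.565° = 29.25°.

73.49°, 29.25°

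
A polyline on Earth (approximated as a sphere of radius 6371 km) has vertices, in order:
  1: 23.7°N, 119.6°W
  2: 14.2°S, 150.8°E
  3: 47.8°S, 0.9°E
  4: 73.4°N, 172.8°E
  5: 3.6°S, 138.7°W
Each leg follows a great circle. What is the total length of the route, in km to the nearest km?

Leg 1→2: central angle 1.6633 rad, distance 10597.1 km.
Leg 2→3: central angle 1.9624 rad, distance 12502.4 km.
Leg 3→4: central angle 2.6904 rad, distance 17140.4 km.
Leg 4→5: central angle 1.4417 rad, distance 9185.0 km.
Total: 10597.1 + 12502.4 + 17140.4 + 9185.0 ≈ 49425 km.

49425 km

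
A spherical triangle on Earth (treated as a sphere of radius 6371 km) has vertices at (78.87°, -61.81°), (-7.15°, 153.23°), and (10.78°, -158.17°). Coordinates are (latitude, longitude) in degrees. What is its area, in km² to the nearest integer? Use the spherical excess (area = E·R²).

34155038 km²

Side lengths (central angles): a = 0.9004, b = 1.4076, c = 1.8535 rad; semiperimeter s = 2.0807.
By l'Huilier's theorem, tan(E/4) = √[tan(s/2) tan((s−a)/2) tan((s−b)/2) tan((s−c)/2)], giving spherical excess E = 0.8415 rad.
Area = E·R² = 0.8415 × (6371)² ≈ 34155038 km².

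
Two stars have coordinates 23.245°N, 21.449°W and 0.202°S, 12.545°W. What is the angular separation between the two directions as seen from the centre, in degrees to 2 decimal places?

24.99°

In radians: φ₁ = 0.4057, φ₂ = -0.0035, Δλ = 8.904° = 0.1554 rad.
Haversine: a = sin²(Δφ/2) + cos φ₁ cos φ₂ sin²(Δλ/2) = 0.0413 + (0.9188)(1.0000)(0.0060) = 0.04682.
Central angle c = 2·arcsin(√a) = 0.43622 rad.
So the angular separation is 24.99°.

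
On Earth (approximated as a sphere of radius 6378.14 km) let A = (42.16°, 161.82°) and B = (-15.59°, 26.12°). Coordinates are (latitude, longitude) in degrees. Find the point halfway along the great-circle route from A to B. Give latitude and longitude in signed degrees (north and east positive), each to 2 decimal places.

30.81°, 76.23°

The central angle between A and B is δ = 2.3342 rad.
With f = 0.5, the slerp weights are sin((1−f)δ)/sin δ = 1.2729 and sin(fδ)/sin δ = 1.2729.
Weighted sum of the unit vectors: (1.2729)·(-0.7043,0.2313,0.6712) + (1.2729)·(0.8648,0.4241,-0.2688) = (0.2044, 0.8342, 0.5123).
Converting back: φ = atan2(z, √(x²+y²)) = 30.81°, λ = atan2(y, x) = 76.23°.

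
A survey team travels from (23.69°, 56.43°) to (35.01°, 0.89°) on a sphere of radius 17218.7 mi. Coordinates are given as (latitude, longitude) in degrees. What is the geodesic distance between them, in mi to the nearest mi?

14752 mi

Let φ₁ = 0.4135 rad, φ₂ = 0.6110 rad, and Δλ = -0.9694 rad.
cos c = sin φ₁ sin φ₂ + cos φ₁ cos φ₂ cos Δλ = (0.4018)(0.5737) + (0.9157)(0.8191)(0.5658) = 0.65491,
so c = arccos(0.65491) = 0.85674 rad.
Distance = R·c = 17218.7 × 0.8567 ≈ 14752 mi.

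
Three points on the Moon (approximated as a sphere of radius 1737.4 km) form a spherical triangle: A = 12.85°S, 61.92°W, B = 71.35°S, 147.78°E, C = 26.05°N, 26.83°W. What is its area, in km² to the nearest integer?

2724464 km²

Side lengths (central angles): a = 2.3492, b = 0.9033, c = 1.6309 rad; semiperimeter s = 2.4417.
By l'Huilier's theorem, tan(E/4) = √[tan(s/2) tan((s−a)/2) tan((s−b)/2) tan((s−c)/2)], giving spherical excess E = 0.9026 rad.
Area = E·R² = 0.9026 × (1737.4)² ≈ 2724464 km².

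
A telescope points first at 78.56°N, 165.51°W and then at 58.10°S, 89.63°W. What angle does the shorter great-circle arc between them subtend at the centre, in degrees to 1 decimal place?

143.8°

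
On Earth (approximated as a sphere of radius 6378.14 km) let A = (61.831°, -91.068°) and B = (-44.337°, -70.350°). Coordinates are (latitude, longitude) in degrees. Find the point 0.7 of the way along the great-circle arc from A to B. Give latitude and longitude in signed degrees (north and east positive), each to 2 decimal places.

The central angle between A and B is δ = 1.8758 rad.
With f = 0.7, the slerp weights are sin((1−f)δ)/sin δ = 0.5593 and sin(fδ)/sin δ = 1.0138.
Weighted sum of the unit vectors: (0.5593)·(-0.0088,-0.4720,0.8816) + (1.0138)·(0.2405,-0.6736,-0.6989) = (0.2389, -0.9468, -0.2154).
Converting back: φ = atan2(z, √(x²+y²)) = -12.44°, λ = atan2(y, x) = -75.84°.

-12.44°, -75.84°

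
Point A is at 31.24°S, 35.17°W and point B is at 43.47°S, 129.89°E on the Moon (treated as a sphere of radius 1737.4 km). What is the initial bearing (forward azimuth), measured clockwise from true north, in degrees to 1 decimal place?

168.9°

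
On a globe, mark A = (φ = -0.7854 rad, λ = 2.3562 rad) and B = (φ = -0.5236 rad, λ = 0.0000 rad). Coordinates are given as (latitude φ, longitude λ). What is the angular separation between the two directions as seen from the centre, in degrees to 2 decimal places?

94.56°

In radians: φ₁ = -0.7854, φ₂ = -0.5236, Δλ = -135.000° = -2.3562 rad.
cos c = sin φ₁ sin φ₂ + cos φ₁ cos φ₂ cos Δλ = (-0.7071)(-0.5000) + (0.7071)(0.8660)(-0.7071) = -0.07946,
so c = arccos(-0.07946) = 1.65034 rad.
So the angular separation is 94.56°.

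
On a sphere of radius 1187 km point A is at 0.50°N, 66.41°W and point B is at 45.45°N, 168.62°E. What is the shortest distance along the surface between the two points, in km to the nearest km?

2348 km

In radians: φ₁ = 0.0087, φ₂ = 0.7933, Δλ = -124.970° = -2.1811 rad.
cos c = sin φ₁ sin φ₂ + cos φ₁ cos φ₂ cos Δλ = (0.0087)(0.7126) + (1.0000)(0.7015)(-0.5731) = -0.39585,
so c = arccos(-0.39585) = 1.97779 rad.
Distance = R·c = 1187 × 1.9778 ≈ 2348 km.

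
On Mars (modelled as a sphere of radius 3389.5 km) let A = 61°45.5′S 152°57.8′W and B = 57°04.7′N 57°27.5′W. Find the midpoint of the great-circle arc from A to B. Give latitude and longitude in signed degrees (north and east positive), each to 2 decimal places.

Central angle δ = 2.4405 rad. Interpolating on the sphere with fraction f = 0.5:
P = [sin((1−f)δ)·A + sin(fδ)·B] / sin δ = 1.4561·A + 1.4561·B in Cartesian coordinates,
giving P = (-0.1880, -0.9803, -0.0605), i.e. latitude -3.47°, longitude -100.86°.

-3.47°, -100.86°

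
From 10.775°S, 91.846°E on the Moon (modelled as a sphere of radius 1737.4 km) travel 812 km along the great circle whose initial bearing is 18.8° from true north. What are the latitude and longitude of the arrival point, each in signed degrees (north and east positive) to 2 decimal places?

Angular distance δ = d/R = 812/1737.4 = 0.46737 rad; initial bearing θ = 0.3281 rad.
sin φ₂ = sin φ₁ cos δ + cos φ₁ sin δ cos θ = (-0.1870)(0.8928) + (0.9824)(0.4505)(0.9466) = 0.2521, so φ₂ = 14.60°.
Δλ = atan2(sin θ sin δ cos φ₁, cos δ − sin φ₁ sin φ₂) = atan2(0.1426, 0.9399) = 8.629°.
λ₂ = 91.846° + 8.629° = 100.48°.

14.60°, 100.48°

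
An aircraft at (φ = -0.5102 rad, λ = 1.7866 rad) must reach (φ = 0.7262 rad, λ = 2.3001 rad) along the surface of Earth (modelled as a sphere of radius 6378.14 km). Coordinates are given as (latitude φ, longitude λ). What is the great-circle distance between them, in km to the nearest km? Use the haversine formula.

In radians: φ₁ = -0.5102, φ₂ = 0.7262, Δλ = 29.421° = 0.5135 rad.
Haversine: a = sin²(Δφ/2) + cos φ₁ cos φ₂ sin²(Δλ/2) = 0.3359 + (0.8726)(0.7477)(0.0645) = 0.37798.
Central angle c = 2·arcsin(√a) = 1.32426 rad.
Distance = R·c = 6378.14 × 1.3243 ≈ 8446 km.

8446 km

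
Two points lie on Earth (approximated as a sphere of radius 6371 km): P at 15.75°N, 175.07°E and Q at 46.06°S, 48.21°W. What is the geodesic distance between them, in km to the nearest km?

14786 km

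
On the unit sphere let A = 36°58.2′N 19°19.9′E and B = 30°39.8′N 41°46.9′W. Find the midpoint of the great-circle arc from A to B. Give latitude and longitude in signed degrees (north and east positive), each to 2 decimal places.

37.87°, -12.47°

The central angle between A and B is δ = 0.8780 rad.
With f = 0.5, the slerp weights are sin((1−f)δ)/sin δ = 0.5524 and sin(fδ)/sin δ = 0.5524.
Weighted sum of the unit vectors: (0.5524)·(0.7539,0.2645,0.6014) + (0.5524)·(0.6414,-0.5731,0.5100) = (0.7707, -0.1705, 0.6139).
Converting back: φ = atan2(z, √(x²+y²)) = 37.87°, λ = atan2(y, x) = -12.47°.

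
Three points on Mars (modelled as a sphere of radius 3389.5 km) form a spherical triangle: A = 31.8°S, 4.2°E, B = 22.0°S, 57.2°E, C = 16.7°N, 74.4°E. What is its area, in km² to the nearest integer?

2966945 km²

Side lengths (central angles): a = 0.7367, b = 1.4462, c = 0.8344 rad; semiperimeter s = 1.5086.
By l'Huilier's theorem, tan(E/4) = √[tan(s/2) tan((s−a)/2) tan((s−b)/2) tan((s−c)/2)], giving spherical excess E = 0.2582 rad.
Area = E·R² = 0.2582 × (3389.5)² ≈ 2966945 km².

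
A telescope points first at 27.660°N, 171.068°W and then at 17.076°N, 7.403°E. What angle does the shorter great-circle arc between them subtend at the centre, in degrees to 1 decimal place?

135.2°

With latitudes φ₁ = 27.660°, φ₂ = 17.076° and longitude difference Δλ = 178.471°:
cos c = sin φ₁ sin φ₂ + cos φ₁ cos φ₂ cos Δλ = (0.4642)(0.2936) + (0.8857)(0.9559)(-0.9996) = -0.71006,
so c = arccos(-0.71006) = 2.36037 rad.
So the angular separation is 135.2°.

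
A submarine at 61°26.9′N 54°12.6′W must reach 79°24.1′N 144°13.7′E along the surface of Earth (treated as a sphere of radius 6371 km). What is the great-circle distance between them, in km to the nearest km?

4308 km

With latitudes φ₁ = 61.448°, φ₂ = 79.402° and longitude difference Δλ = -161.562°:
Haversine: a = sin²(Δφ/2) + cos φ₁ cos φ₂ sin²(Δλ/2) = 0.0243 + (0.4780)(0.1839)(0.9743) = 0.11000.
Central angle c = 2·arcsin(√a) = 0.67612 rad.
Distance = R·c = 6371 × 0.6761 ≈ 4308 km.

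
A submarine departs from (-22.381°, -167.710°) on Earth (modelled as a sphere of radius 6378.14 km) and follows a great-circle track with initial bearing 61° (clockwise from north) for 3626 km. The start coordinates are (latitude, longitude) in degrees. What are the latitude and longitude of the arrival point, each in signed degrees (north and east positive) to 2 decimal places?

-4.56°, -139.52°

Angular distance δ = d/R = 3626/6378.14 = 0.56850 rad; initial bearing θ = 1.0647 rad.
sin φ₂ = sin φ₁ cos δ + cos φ₁ sin δ cos θ = (-0.3808)(0.8427) + (0.9247)(0.5384)(0.4848) = -0.0795, so φ₂ = -4.56°.
Δλ = atan2(sin θ sin δ cos φ₁, cos δ − sin φ₁ sin φ₂) = atan2(0.4354, 0.8124) = 28.188°.
λ₂ = -167.710° + 28.188° = -139.52°.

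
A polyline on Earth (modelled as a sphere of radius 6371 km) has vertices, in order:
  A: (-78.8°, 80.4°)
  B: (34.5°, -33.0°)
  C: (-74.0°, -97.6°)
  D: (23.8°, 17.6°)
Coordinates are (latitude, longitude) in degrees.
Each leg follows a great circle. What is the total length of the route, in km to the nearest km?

Leg A→B: central angle 2.2385 rad, distance 14261.5 km.
Leg B→C: central angle 2.0342 rad, distance 12960.1 km.
Leg C→D: central angle 2.0890 rad, distance 13308.8 km.
Total: 14261.5 + 12960.1 + 13308.8 ≈ 40530 km.

40530 km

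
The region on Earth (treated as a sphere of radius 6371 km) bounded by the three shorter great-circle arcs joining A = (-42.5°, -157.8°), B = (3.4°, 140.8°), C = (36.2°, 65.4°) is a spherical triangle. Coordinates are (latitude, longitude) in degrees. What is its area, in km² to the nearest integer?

Side lengths (central angles): a = 1.3304, b = 2.5548, c = 1.2532 rad; semiperimeter s = 2.5692.
By l'Huilier's theorem, tan(E/4) = √[tan(s/2) tan((s−a)/2) tan((s−b)/2) tan((s−c)/2)], giving spherical excess E = 0.4630 rad.
Area = E·R² = 0.4630 × (6371)² ≈ 18793029 km².

18793029 km²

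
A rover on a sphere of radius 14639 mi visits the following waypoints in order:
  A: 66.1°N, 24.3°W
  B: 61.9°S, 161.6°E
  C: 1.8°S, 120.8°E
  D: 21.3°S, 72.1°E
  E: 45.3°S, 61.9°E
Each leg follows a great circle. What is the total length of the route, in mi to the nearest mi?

Leg A→B: central angle 3.0556 rad, distance 44730.7 mi.
Leg B→C: central angle 1.1766 rad, distance 17223.9 mi.
Leg C→D: central angle 0.8944 rad, distance 13092.4 mi.
Leg D→E: central angle 0.4437 rad, distance 6494.7 mi.
Total: 44730.7 + 17223.9 + 13092.4 + 6494.7 ≈ 81542 mi.

81542 mi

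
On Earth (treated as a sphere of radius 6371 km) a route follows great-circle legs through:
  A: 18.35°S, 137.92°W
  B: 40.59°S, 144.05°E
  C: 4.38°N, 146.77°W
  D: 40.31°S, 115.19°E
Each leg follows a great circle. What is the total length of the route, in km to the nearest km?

Leg A→B: central angle 1.2086 rad, distance 7700.0 km.
Leg B→C: central angle 1.3496 rad, distance 8598.1 km.
Leg C→D: central angle 1.7272 rad, distance 11003.9 km.
Total: 7700.0 + 8598.1 + 11003.9 ≈ 27302 km.

27302 km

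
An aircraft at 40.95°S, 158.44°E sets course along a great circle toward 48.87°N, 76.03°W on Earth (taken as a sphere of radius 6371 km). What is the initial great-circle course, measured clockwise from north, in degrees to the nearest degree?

Δλ = 125.530° = 2.1909 rad.
y = sin Δλ · cos φ₂ = (0.8138)(0.6578) = 0.5353
x = cos φ₁ sin φ₂ − sin φ₁ cos φ₂ cos Δλ = (0.7553)(0.7532) − (-0.6554)(0.6578)(-0.5811) = 0.3184
θ = atan2(y, x) = 59.26°, so the bearing is 59°.

59°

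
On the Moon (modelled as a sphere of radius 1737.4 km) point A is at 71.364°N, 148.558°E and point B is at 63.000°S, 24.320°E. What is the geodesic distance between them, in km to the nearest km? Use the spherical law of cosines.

In radians: φ₁ = 1.2455, φ₂ = -1.0996, Δλ = -124.238° = -2.1684 rad.
cos c = sin φ₁ sin φ₂ + cos φ₁ cos φ₂ cos Δλ = (0.9476)(-0.8910) + (0.3196)(0.4540)(-0.5626) = -0.92591,
so c = arccos(-0.92591) = 2.75424 rad.
Distance = R·c = 1737.4 × 2.7542 ≈ 4785 km.

4785 km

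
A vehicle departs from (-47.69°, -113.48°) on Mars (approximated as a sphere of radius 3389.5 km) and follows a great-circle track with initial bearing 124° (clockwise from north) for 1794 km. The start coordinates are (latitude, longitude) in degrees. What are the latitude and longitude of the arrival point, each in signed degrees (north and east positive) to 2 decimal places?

Angular distance δ = d/R = 1794/3389.5 = 0.52928 rad; initial bearing θ = 2.1642 rad.
sin φ₂ = sin φ₁ cos δ + cos φ₁ sin δ cos θ = (-0.7395)(0.8632) + (0.6731)(0.5049)(-0.5592) = -0.8284, so φ₂ = -55.93°.
Δλ = atan2(sin θ sin δ cos φ₁, cos δ − sin φ₁ sin φ₂) = atan2(0.2818, 0.2506) = 48.354°.
λ₂ = -113.480° + 48.354° = -65.13°.

-55.93°, -65.13°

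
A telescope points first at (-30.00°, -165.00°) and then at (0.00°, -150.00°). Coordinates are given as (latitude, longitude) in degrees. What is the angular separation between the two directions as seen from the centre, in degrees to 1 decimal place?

33.2°

Let φ₁ = -0.5236 rad, φ₂ = 0.0000 rad, and Δλ = 0.2618 rad.
cos c = sin φ₁ sin φ₂ + cos φ₁ cos φ₂ cos Δλ = (-0.5000)(0.0000) + (0.8660)(1.0000)(0.9659) = 0.83652,
so c = arccos(0.83652) = 0.57990 rad.
So the angular separation is 33.2°.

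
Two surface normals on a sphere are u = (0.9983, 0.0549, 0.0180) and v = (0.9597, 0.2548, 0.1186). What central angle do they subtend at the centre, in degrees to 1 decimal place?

u·v = 0.9742; |u| = 1.0000, |v| = 1.0000.
cos θ = (u·v)/(|u||v|) = 0.9742, so θ = 13.0°.

13.0°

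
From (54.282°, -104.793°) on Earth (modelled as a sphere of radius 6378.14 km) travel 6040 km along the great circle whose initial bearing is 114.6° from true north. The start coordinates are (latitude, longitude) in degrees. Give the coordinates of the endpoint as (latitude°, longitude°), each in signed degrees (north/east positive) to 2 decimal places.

Angular distance δ = d/R = 6040/6378.14 = 0.94698 rad; initial bearing θ = 2.0001 rad.
sin φ₂ = sin φ₁ cos δ + cos φ₁ sin δ cos θ = (0.8119)(0.5841) + (0.5838)(0.8117)(-0.4163) = 0.2770, so φ₂ = 16.08°.
Δλ = atan2(sin θ sin δ cos φ₁, cos δ − sin φ₁ sin φ₂) = atan2(0.4308, 0.3592) = 50.179°.
λ₂ = -104.793° + 50.179° = -54.61°.

16.08°, -54.61°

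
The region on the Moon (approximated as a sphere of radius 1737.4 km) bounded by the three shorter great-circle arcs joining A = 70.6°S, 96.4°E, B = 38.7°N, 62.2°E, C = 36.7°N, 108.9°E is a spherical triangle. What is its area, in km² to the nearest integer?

Side lengths (central angles): a = 0.6388, b = 1.8794, c = 1.9556 rad; semiperimeter s = 2.2369.
By l'Huilier's theorem, tan(E/4) = √[tan(s/2) tan((s−a)/2) tan((s−b)/2) tan((s−c)/2)], giving spherical excess E = 0.9141 rad.
Area = E·R² = 0.9141 × (1737.4)² ≈ 2759286 km².

2759286 km²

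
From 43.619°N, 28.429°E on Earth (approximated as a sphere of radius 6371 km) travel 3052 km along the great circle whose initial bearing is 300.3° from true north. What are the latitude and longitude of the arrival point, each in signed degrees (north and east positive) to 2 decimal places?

51.31°, -11.11°

Angular distance δ = d/R = 3052/6371 = 0.47905 rad; initial bearing θ = 5.2412 rad.
sin φ₂ = sin φ₁ cos δ + cos φ₁ sin δ cos θ = (0.6899)(0.8874) + (0.7239)(0.4609)(0.5045) = 0.7806, so φ₂ = 51.31°.
Δλ = atan2(sin θ sin δ cos φ₁, cos δ − sin φ₁ sin φ₂) = atan2(-0.2881, 0.3490) = -39.544°.
λ₂ = 28.429° − 39.544° = -11.11°.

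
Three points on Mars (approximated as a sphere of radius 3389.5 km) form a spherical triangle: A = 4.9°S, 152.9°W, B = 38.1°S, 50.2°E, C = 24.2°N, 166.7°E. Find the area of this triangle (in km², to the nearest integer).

21117299 km²

Side lengths (central angles): a = 2.1812, b = 0.8539, c = 2.3030 rad; semiperimeter s = 2.6690.
By l'Huilier's theorem, tan(E/4) = √[tan(s/2) tan((s−a)/2) tan((s−b)/2) tan((s−c)/2)], giving spherical excess E = 1.8381 rad.
Area = E·R² = 1.8381 × (3389.5)² ≈ 21117299 km².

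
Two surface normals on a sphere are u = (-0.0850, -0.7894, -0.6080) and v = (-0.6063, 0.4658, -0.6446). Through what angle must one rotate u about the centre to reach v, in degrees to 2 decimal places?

u·v = 0.0757; |u| = 1.0000, |v| = 1.0000.
cos θ = (u·v)/(|u||v|) = 0.0757, so θ = 85.66°.

85.66°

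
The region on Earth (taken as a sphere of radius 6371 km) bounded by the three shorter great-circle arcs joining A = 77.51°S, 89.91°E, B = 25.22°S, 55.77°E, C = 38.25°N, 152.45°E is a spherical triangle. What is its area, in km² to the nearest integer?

63021471 km²

Side lengths (central angles): a = 1.9246, b = 2.1248, c = 0.9546 rad; semiperimeter s = 2.5020.
By l'Huilier's theorem, tan(E/4) = √[tan(s/2) tan((s−a)/2) tan((s−b)/2) tan((s−c)/2)], giving spherical excess E = 1.5526 rad.
Area = E·R² = 1.5526 × (6371)² ≈ 63021471 km².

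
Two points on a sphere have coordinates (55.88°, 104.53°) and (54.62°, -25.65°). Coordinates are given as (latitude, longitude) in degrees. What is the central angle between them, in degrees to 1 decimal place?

62.3°

In radians: φ₁ = 0.9753, φ₂ = 0.9533, Δλ = -130.180° = -2.2721 rad.
cos c = sin φ₁ sin φ₂ + cos φ₁ cos φ₂ cos Δλ = (0.8279)(0.8153) + (0.5609)(0.5790)(-0.6452) = 0.46544,
so c = arccos(0.46544) = 1.08666 rad.
So the angular separation is 62.3°.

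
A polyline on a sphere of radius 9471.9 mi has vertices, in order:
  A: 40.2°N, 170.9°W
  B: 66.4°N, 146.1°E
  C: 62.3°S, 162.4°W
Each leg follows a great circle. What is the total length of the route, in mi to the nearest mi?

28016 mi

Leg A→B: central angle 0.6179 rad, distance 5852.5 mi.
Leg B→C: central angle 2.3399 rad, distance 22163.3 mi.
Total: 5852.5 + 22163.3 ≈ 28016 mi.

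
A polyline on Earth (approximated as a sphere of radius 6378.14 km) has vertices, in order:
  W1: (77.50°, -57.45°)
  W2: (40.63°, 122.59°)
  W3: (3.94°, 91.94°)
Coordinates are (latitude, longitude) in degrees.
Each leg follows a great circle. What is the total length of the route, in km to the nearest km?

Leg W1→W2: central angle 1.0798 rad, distance 6887.3 km.
Leg W2→W3: central angle 0.8008 rad, distance 5107.9 km.
Total: 6887.3 + 5107.9 ≈ 11995 km.

11995 km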